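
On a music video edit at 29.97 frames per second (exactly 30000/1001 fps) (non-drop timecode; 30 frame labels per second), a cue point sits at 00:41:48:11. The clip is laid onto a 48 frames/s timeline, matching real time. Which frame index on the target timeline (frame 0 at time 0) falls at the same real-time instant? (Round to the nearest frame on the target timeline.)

frame 120522

Source frame index: (0×3600 + 41×60 + 48) × 30 + 11 = 75251.
Real time: 75251 / (30000/1001) = 75326251/30000 s.
Target frame: (75326251/30000) × (48) = 75326251/625 ≈ 120522.002 → 120522.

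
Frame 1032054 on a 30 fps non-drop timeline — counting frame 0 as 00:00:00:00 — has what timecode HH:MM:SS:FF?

1032054 ÷ 30 = 34401 full seconds, remainder 24 frames.
34401 s = 9 h 33 min 21 s.
Timecode: 09:33:21:24.

09:33:21:24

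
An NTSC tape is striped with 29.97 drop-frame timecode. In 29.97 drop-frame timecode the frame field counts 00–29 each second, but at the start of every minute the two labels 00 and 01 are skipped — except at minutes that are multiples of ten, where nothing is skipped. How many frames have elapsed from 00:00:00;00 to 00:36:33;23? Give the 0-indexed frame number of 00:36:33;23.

65747

Complete 10-minute blocks: 3, each 17982 frames → 53946.
Remaining 6 whole minutes in the current block: 1800 + 5 × 1798 = 10790 frames.
Within the current minute: 33 × 30 + 23 − 2 = 1011 (labels ;00/;01 skipped at this minute). Total = 53946 + 10790 + 1011 = 65747.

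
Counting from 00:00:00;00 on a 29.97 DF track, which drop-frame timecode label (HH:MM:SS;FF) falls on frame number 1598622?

14:49:00;24

Each 10-minute DF block holds 10 × 60 × 30 − 9 × 2 = 17982 frames. 1598622 ÷ 17982 → 88 full blocks, remainder 16206.
Within the partial block the first minute is 1800 frames and each further minute 1798, so 9 further minute boundaries passed. Total skipped labels = 18 × 88 + 2 × 9 = 1602.
Non-drop label index = 1598622 + 1602 = 1600224; at 30 labels/s that is 14:49:00:24, i.e. DF 14:49:00;24.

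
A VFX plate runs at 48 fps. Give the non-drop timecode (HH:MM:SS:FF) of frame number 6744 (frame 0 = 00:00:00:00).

00:02:20:24

6744 ÷ 48 = 140 full seconds, remainder 24 frames.
140 s = 0 h 2 min 20 s.
Timecode: 00:02:20:24.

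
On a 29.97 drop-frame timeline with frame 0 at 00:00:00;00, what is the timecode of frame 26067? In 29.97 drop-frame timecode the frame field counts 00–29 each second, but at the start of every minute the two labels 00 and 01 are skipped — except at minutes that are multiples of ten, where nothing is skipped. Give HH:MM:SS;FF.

00:14:29;23

Ten DF minutes hold 17982 frames, so frame 26067 lies in block 1 (frames 17982–35963) with 8085 frames into that block.
The block's first minute is 1800 frames and the rest 1798 each; 8085 frames reaches minute 4, so 1 × 18 + 4 × 2 = 26 labels have been skipped so far.
Adding those back, label number 26067 + 26 = 26093 at 30 labels/s is 869 s + 23 f = 0 h 14 min 29 s frame 23, i.e. 00:14:29;23.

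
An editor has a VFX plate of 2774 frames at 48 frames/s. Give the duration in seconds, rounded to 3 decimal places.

57.792 seconds

Running time = 2774 × 1/48 = 1387/24 s ≈ 57.792 s.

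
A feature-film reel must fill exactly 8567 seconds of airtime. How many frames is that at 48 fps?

411216 frames

Frames = 8567 × 48 = 411216.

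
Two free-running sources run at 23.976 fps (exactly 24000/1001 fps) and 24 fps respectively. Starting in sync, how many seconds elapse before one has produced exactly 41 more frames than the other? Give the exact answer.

41041/24 seconds

The gap grows by |24 − 24000/1001| = 24/1001 frames per second.
Time for a 41-frame gap: 41 ÷ (24/1001) = 41041/24 s.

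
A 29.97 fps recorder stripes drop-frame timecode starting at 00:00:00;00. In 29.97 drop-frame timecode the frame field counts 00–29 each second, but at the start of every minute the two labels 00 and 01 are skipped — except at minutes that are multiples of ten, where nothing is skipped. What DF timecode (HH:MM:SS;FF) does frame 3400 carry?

00:01:53;12

Each 10-minute DF block holds 10 × 60 × 30 − 9 × 2 = 17982 frames. 3400 ÷ 17982 → 0 full blocks, remainder 3400.
Within the partial block the first minute is 1800 frames and each further minute 1798, so 1 further minute boundary passed. Total skipped labels = 18 × 0 + 2 × 1 = 2.
Non-drop label index = 3400 + 2 = 3402; at 30 labels/s that is 00:01:53:12, i.e. DF 00:01:53;12.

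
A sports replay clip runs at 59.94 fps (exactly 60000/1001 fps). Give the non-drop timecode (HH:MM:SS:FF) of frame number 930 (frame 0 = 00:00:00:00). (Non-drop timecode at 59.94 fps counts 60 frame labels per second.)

00:00:15:30

930 ÷ 60 = 15 full seconds, remainder 30 frames.
15 s = 0 h 0 min 15 s.
Timecode: 00:00:15:30.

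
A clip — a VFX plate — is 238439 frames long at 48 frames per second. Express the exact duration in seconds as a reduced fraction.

Running time = 238439 ÷ (48) = 238439 × 1/48 = 238439/48 s.

238439/48 seconds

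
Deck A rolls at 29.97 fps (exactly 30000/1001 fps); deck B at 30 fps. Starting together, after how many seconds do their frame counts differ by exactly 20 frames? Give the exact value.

2002/3 seconds

The gap grows by |30 − 30000/1001| = 30/1001 frames per second.
Time for a 20-frame gap: 20 ÷ (30/1001) = 2002/3 s.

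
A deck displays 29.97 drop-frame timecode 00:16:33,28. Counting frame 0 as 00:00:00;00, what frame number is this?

Complete 10-minute blocks: 1, each 17982 frames → 17982.
Remaining 6 whole minutes in the current block: 1800 + 5 × 1798 = 10790 frames.
Within the current minute: 33 × 30 + 28 − 2 = 1016 (labels ;00/;01 skipped at this minute). Total = 17982 + 10790 + 1016 = 29788.

29788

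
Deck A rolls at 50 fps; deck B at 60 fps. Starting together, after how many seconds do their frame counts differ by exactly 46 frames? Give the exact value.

4.6 seconds

The gap grows by |60 − 50| = 10 frames per second.
Time for a 46-frame gap: 46 ÷ (10) = 4.6 s.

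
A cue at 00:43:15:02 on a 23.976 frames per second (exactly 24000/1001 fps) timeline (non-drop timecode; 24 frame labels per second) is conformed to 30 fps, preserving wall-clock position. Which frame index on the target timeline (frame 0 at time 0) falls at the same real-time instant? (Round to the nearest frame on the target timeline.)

Source frame index: (0×3600 + 43×60 + 15) × 24 + 2 = 62282.
Real time: 62282 / (24000/1001) = 31172141/12000 s.
Target frame: (31172141/12000) × (30) = 31172141/400 ≈ 77930.352 → 77930.

frame 77930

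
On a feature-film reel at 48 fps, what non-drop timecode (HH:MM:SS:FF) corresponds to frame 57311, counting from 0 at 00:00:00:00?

57311 ÷ 48 = 1193 full seconds, remainder 47 frames.
1193 s = 0 h 19 min 53 s.
Timecode: 00:19:53:47.

00:19:53:47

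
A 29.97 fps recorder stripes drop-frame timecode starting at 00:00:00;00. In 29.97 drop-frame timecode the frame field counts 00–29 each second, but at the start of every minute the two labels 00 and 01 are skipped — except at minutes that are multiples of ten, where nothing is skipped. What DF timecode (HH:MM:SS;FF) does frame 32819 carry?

Ten DF minutes hold 17982 frames, so frame 32819 lies in block 1 (frames 17982–35963) with 14837 frames into that block.
The block's first minute is 1800 frames and the rest 1798 each; 14837 frames reaches minute 8, so 1 × 18 + 8 × 2 = 34 labels have been skipped so far.
Adding those back, label number 32819 + 34 = 32853 at 30 labels/s is 1095 s + 3 f = 0 h 18 min 15 s frame 3, i.e. 00:18:15;03.

00:18:15;03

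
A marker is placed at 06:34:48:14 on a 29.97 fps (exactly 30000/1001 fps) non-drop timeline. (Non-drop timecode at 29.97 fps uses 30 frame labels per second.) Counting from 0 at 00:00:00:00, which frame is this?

frame 710654

Total seconds to the label: (6 × 3600 + 34 × 60 + 48) = 23688.
Frame index = 23688 × 30 + 14 = 710654.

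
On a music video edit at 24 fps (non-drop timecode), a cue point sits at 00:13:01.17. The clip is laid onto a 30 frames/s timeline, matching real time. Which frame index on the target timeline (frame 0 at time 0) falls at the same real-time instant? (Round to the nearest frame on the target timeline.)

frame 23451

Source frame index: (0×3600 + 13×60 + 1) × 24 + 17 = 18761.
Real time: 18761 / (24) = 18761/24 s.
Target frame: (18761/24) × (30) = 93805/4 ≈ 23451.250 → 23451.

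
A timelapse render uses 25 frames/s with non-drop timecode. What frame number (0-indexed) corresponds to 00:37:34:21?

56371

Total seconds to the label: (0 × 3600 + 37 × 60 + 34) = 2254.
Frame index = 2254 × 25 + 21 = 56371.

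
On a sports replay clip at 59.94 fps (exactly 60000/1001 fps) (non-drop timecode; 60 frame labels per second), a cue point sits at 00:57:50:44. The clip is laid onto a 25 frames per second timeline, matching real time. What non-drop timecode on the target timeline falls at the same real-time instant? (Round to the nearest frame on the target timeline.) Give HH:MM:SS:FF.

00:57:54:05

Source frame index: (0×3600 + 57×60 + 50) × 60 + 44 = 208244.
Real time: 208244 / (60000/1001) = 52113061/15000 s.
Target frame: (52113061/15000) × (25) = 52113061/600 ≈ 86855.102 → 86855.
At 25 labels/s: frame 86855 → 00:57:54:05.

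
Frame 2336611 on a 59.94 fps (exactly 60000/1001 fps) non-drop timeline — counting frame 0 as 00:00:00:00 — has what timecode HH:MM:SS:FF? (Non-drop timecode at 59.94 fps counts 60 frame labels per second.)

2336611 ÷ 60 = 38943 full seconds, remainder 31 frames.
38943 s = 10 h 49 min 3 s.
Timecode: 10:49:03:31.

10:49:03:31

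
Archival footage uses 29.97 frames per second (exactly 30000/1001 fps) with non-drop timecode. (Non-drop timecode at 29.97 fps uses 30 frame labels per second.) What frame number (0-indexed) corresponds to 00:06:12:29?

Total seconds to the label: (0 × 3600 + 6 × 60 + 12) = 372.
Frame index = 372 × 30 + 29 = 11189.

11189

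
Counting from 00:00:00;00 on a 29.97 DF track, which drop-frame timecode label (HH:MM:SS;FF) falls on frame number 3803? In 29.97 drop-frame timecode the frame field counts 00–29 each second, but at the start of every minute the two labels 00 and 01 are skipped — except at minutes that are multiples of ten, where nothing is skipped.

00:02:06;27

Ten DF minutes hold 17982 frames, so frame 3803 lies in block 0 (frames 0–17981) with 3803 frames into that block.
The block's first minute is 1800 frames and the rest 1798 each; 3803 frames reaches minute 2, so 0 × 18 + 2 × 2 = 4 labels have been skipped so far.
Adding those back, label number 3803 + 4 = 3807 at 30 labels/s is 126 s + 27 f = 0 h 2 min 6 s frame 27, i.e. 00:02:06;27.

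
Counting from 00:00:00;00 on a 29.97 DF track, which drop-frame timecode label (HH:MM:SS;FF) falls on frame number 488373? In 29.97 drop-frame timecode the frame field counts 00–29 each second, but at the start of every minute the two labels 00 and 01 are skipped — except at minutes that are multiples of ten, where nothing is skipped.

04:31:35;11

Ten DF minutes hold 17982 frames, so frame 488373 lies in block 27 (frames 485514–503495) with 2859 frames into that block.
The block's first minute is 1800 frames and the rest 1798 each; 2859 frames reaches minute 1, so 27 × 18 + 1 × 2 = 488 labels have been skipped so far.
Adding those back, label number 488373 + 488 = 488861 at 30 labels/s is 16295 s + 11 f = 4 h 31 min 35 s frame 11, i.e. 04:31:35;11.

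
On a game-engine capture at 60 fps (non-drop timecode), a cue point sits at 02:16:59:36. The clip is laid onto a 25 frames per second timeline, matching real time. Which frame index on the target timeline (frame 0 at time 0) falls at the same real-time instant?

frame 205490

Source frame index: (2×3600 + 16×60 + 59) × 60 + 36 = 493176.
Real time: 493176 / (60) = 41098/5 s.
Target frame: (41098/5) × (25) = 205490.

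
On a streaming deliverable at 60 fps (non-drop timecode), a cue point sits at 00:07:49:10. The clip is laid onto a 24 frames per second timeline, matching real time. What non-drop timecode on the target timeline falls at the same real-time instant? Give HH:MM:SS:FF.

00:07:49:04

Source frame index: (0×3600 + 7×60 + 49) × 60 + 10 = 28150.
Real time: 28150 / (60) = 2815/6 s.
Target frame: (2815/6) × (24) = 11260.
At 24 labels/s: frame 11260 → 00:07:49:04.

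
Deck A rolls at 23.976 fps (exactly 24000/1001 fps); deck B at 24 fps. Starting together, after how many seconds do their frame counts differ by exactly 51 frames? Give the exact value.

The gap grows by |24 − 24000/1001| = 24/1001 frames per second.
Time for a 51-frame gap: 51 ÷ (24/1001) = 2127.125 s.

2127.125 seconds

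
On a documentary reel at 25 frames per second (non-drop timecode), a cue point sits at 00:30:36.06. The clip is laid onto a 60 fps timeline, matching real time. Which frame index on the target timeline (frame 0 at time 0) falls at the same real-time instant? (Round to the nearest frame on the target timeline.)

frame 110174

Source frame index: (0×3600 + 30×60 + 36) × 25 + 6 = 45906.
Real time: 45906 / (25) = 45906/25 s.
Target frame: (45906/25) × (60) = 550872/5 ≈ 110174.400 → 110174.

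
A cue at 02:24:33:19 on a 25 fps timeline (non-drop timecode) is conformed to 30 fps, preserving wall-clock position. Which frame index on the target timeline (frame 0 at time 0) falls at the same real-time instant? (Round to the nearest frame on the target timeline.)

frame 260213

Source frame index: (2×3600 + 24×60 + 33) × 25 + 19 = 216844.
Real time: 216844 / (25) = 216844/25 s.
Target frame: (216844/25) × (30) = 1301064/5 ≈ 260212.800 → 260213.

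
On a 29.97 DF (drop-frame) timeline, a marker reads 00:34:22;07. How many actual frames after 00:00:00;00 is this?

61805

As if non-drop at 30 labels/s: (0 × 3600 + 34 × 60 + 22) × 30 + 7 = 61867.
Minute boundaries passed: 34; those not divisible by 10: 34 − 3 = 31; dropped labels = 2 × 31 = 62.
Actual frame index = 61867 − 62 = 61805.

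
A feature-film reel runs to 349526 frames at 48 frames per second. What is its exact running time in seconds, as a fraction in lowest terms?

Running time = 349526 ÷ (48) = 349526 × 1/48 = 174763/24 s.

174763/24 seconds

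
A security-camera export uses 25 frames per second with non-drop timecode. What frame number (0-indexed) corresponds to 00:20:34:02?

frame 30852

Total seconds to the label: (0 × 3600 + 20 × 60 + 34) = 1234.
Frame index = 1234 × 25 + 2 = 30852.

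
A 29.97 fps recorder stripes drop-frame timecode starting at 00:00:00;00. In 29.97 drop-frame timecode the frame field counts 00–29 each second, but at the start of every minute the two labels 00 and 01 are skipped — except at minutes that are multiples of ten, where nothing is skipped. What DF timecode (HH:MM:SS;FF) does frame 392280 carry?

Ten DF minutes hold 17982 frames, so frame 392280 lies in block 21 (frames 377622–395603) with 14658 frames into that block.
The block's first minute is 1800 frames and the rest 1798 each; 14658 frames reaches minute 8, so 21 × 18 + 8 × 2 = 394 labels have been skipped so far.
Adding those back, label number 392280 + 394 = 392674 at 30 labels/s is 13089 s + 4 f = 3 h 38 min 9 s frame 4, i.e. 03:38:09;04.

03:38:09;04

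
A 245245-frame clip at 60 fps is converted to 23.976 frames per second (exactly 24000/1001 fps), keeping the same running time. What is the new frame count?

98000 frames

Target frames = source frames × (target rate / source rate) = 245245 × (24000/1001)/(60) = 245245 × 400/1001 = 98000.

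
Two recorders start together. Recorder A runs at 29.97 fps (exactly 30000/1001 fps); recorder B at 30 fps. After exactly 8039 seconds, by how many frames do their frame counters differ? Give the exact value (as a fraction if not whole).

A emits 30000/1001 × 8039 = 241170000/1001 frames; B emits 30 × 8039 = 241170.
Difference = 241170/1001 frames (≈ 240.9291); B is ahead of A.

241170/1001 frames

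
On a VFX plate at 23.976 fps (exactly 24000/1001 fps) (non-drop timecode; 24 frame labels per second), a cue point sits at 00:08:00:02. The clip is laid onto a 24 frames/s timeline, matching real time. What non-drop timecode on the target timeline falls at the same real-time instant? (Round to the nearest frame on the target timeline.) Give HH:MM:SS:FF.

Source frame index: (0×3600 + 8×60 + 0) × 24 + 2 = 11522.
Real time: 11522 / (24000/1001) = 5766761/12000 s.
Target frame: (5766761/12000) × (24) = 5766761/500 ≈ 11533.522 → 11534.
At 24 labels/s: frame 11534 → 00:08:00:14.

00:08:00:14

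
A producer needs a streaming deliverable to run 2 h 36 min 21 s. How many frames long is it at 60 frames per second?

562860 frames

2 h 36 min 21 s = 9381 s.
Frames = 9381 × 60 = 562860.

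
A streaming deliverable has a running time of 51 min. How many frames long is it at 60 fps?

183600 frames

51 min = 3060 s.
Frames = 3060 × 60 = 183600.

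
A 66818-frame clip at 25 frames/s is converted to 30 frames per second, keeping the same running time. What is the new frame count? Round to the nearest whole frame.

80182 frames

Frames at target rate = 66818 × (30) / (25) = 400908/5 ≈ 80181.600.
Nearest whole frame: 80182.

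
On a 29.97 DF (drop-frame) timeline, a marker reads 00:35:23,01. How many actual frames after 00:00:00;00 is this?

As if non-drop at 30 labels/s: (0 × 3600 + 35 × 60 + 23) × 30 + 1 = 63691.
Minute boundaries passed: 35; those not divisible by 10: 35 − 3 = 32; dropped labels = 2 × 32 = 64.
Actual frame index = 63691 − 64 = 63627.

63627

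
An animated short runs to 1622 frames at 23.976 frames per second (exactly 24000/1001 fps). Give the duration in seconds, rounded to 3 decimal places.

Running time = 1622 × 1001/24000 = 811811/12000 s ≈ 67.651 s.

67.651 seconds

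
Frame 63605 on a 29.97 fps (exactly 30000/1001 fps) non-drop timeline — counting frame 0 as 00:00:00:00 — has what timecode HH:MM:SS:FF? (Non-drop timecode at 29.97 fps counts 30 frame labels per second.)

00:35:20:05

63605 ÷ 30 = 2120 full seconds, remainder 5 frames.
2120 s = 0 h 35 min 20 s.
Timecode: 00:35:20:05.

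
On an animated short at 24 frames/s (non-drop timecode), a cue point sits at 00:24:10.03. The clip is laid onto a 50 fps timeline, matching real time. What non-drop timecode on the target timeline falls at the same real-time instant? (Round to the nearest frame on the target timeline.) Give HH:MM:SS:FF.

00:24:10:06

Source frame index: (0×3600 + 24×60 + 10) × 24 + 3 = 34803.
Real time: 34803 / (24) = 11601/8 s.
Target frame: (11601/8) × (50) = 290025/4 ≈ 72506.250 → 72506.
At 50 labels/s: frame 72506 → 00:24:10:06.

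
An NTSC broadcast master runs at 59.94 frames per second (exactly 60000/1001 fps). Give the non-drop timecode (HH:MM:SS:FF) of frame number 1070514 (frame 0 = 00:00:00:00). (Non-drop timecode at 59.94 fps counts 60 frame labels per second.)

1070514 ÷ 60 = 17841 full seconds, remainder 54 frames.
17841 s = 4 h 57 min 21 s.
Timecode: 04:57:21:54.

04:57:21:54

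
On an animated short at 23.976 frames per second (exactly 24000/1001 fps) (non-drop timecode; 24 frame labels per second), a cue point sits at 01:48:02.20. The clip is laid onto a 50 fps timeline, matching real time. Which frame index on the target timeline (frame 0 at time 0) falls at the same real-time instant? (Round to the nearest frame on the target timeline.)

frame 324466

Source frame index: (1×3600 + 48×60 + 2) × 24 + 20 = 155588.
Real time: 155588 / (24000/1001) = 38935897/6000 s.
Target frame: (38935897/6000) × (50) = 38935897/120 ≈ 324465.808 → 324466.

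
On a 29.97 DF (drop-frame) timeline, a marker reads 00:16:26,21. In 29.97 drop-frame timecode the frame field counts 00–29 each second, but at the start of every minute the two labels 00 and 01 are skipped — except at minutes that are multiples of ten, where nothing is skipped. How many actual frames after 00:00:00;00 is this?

29571

As if non-drop at 30 labels/s: (0 × 3600 + 16 × 60 + 26) × 30 + 21 = 29601.
Minute boundaries passed: 16; those not divisible by 10: 16 − 1 = 15; dropped labels = 2 × 15 = 30.
Actual frame index = 29601 − 30 = 29571.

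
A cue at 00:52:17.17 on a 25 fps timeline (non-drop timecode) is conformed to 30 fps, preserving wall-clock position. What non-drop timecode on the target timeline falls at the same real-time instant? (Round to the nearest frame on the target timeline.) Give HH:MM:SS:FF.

00:52:17:20

Source frame index: (0×3600 + 52×60 + 17) × 25 + 17 = 78442.
Real time: 78442 / (25) = 78442/25 s.
Target frame: (78442/25) × (30) = 470652/5 ≈ 94130.400 → 94130.
At 30 labels/s: frame 94130 → 00:52:17:20.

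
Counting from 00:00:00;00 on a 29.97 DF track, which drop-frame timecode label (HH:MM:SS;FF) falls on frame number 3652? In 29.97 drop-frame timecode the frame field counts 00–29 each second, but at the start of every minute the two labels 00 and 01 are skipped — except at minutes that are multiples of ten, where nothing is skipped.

Each 10-minute DF block holds 10 × 60 × 30 − 9 × 2 = 17982 frames. 3652 ÷ 17982 → 0 full blocks, remainder 3652.
Within the partial block the first minute is 1800 frames and each further minute 1798, so 2 further minute boundaries passed. Total skipped labels = 18 × 0 + 2 × 2 = 4.
Non-drop label index = 3652 + 4 = 3656; at 30 labels/s that is 00:02:01:26, i.e. DF 00:02:01;26.

00:02:01;26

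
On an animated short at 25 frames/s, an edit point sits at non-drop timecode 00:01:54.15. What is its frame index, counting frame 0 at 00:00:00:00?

2865

Total seconds to the label: (0 × 3600 + 1 × 60 + 54) = 114.
Frame index = 114 × 25 + 15 = 2865.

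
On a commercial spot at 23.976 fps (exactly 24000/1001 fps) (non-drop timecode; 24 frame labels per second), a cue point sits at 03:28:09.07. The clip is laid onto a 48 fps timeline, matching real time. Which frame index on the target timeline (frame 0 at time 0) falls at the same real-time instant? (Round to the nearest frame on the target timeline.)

Source frame index: (3×3600 + 28×60 + 9) × 24 + 7 = 299743.
Real time: 299743 / (24000/1001) = 300042743/24000 s.
Target frame: (300042743/24000) × (48) = 300042743/500 ≈ 600085.486 → 600085.

frame 600085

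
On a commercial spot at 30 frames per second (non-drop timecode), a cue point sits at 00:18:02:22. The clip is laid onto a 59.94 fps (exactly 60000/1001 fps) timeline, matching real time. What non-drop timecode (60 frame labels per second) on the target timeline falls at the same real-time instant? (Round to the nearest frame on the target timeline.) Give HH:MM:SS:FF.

00:18:01:39

Source frame index: (0×3600 + 18×60 + 2) × 30 + 22 = 32482.
Real time: 32482 / (30) = 16241/15 s.
Target frame: (16241/15) × (60000/1001) = 64964000/1001 ≈ 64899.101 → 64899.
At 60 labels/s: frame 64899 → 00:18:01:39.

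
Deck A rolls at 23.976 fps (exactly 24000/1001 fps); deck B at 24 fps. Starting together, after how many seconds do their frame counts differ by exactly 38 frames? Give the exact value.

The gap grows by |24 − 24000/1001| = 24/1001 frames per second.
Time for a 38-frame gap: 38 ÷ (24/1001) = 19019/12 s.

19019/12 seconds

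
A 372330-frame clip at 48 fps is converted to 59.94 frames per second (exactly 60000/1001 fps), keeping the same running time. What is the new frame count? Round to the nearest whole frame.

Frames at target rate = 372330 × (60000/1001) / (48) = 66487500/143 ≈ 464947.552.
Nearest whole frame: 464948.

464948 frames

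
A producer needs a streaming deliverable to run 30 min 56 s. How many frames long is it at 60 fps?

111360 frames

30 min 56 s = 1856 s.
Frames = 1856 × 60 = 111360.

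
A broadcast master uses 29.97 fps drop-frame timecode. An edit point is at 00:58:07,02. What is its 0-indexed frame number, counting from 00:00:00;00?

104506

As if non-drop at 30 labels/s: (0 × 3600 + 58 × 60 + 7) × 30 + 2 = 104612.
Minute boundaries passed: 58; those not divisible by 10: 58 − 5 = 53; dropped labels = 2 × 53 = 106.
Actual frame index = 104612 − 106 = 104506.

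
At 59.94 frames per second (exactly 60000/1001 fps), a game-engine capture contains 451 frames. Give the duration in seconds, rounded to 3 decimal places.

Running time = 451 × 1001/60000 = 451451/60000 s ≈ 7.524 s.

7.524 seconds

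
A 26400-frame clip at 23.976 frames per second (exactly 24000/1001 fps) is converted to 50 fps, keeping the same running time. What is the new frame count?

55055 frames

Target frames = source frames × (target rate / source rate) = 26400 × (50)/(24000/1001) = 26400 × 1001/480 = 55055.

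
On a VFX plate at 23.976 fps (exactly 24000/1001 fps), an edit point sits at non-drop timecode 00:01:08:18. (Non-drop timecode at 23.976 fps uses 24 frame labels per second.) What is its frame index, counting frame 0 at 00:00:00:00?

frame 1650

Total seconds to the label: (0 × 3600 + 1 × 60 + 8) = 68.
Frame index = 68 × 24 + 18 = 1650.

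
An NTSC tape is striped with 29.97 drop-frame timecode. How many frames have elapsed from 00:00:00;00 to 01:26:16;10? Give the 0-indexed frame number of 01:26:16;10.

155134

Complete 10-minute blocks: 8, each 17982 frames → 143856.
Remaining 6 whole minutes in the current block: 1800 + 5 × 1798 = 10790 frames.
Within the current minute: 16 × 30 + 10 − 2 = 488 (labels ;00/;01 skipped at this minute). Total = 143856 + 10790 + 488 = 155134.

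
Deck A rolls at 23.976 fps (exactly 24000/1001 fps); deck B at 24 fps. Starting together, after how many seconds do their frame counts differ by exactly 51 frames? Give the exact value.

2127.125 seconds

The gap grows by |24 − 24000/1001| = 24/1001 frames per second.
Time for a 51-frame gap: 51 ÷ (24/1001) = 2127.125 s.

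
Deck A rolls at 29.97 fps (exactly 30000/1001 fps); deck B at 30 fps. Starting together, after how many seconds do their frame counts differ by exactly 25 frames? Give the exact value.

The gap grows by |30 − 30000/1001| = 30/1001 frames per second.
Time for a 25-frame gap: 25 ÷ (30/1001) = 5005/6 s.

5005/6 seconds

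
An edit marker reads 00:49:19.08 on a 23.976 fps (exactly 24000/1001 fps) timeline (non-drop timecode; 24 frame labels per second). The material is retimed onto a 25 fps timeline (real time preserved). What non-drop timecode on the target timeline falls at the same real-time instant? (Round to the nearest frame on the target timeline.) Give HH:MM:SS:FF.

Source frame index: (0×3600 + 49×60 + 19) × 24 + 8 = 71024.
Real time: 71024 / (24000/1001) = 4443439/1500 s.
Target frame: (4443439/1500) × (25) = 4443439/60 ≈ 74057.317 → 74057.
At 25 labels/s: frame 74057 → 00:49:22:07.

00:49:22:07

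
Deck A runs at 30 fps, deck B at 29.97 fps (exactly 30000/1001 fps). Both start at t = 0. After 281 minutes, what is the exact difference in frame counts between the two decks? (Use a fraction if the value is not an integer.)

281 min = 16860 s.
A emits 30 × 16860 = 505800 frames; B emits 30000/1001 × 16860 = 505800000/1001.
Difference = 505800/1001 frames (≈ 505.2947); B is behind A.

505800/1001 frames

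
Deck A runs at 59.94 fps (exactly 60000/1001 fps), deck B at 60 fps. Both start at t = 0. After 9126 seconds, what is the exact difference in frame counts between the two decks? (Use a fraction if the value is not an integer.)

A emits 60000/1001 × 9126 = 42120000/77 frames; B emits 60 × 9126 = 547560.
Difference = 42120/77 frames (≈ 547.0130); B is ahead of A.

42120/77 frames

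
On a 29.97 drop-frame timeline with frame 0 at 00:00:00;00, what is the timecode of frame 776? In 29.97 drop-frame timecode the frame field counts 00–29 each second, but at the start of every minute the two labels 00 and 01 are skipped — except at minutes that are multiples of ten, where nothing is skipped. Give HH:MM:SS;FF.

00:00:25;26

Each 10-minute DF block holds 10 × 60 × 30 − 9 × 2 = 17982 frames. 776 ÷ 17982 → 0 full blocks, remainder 776.
Within the partial block the first minute is 1800 frames and each further minute 1798, so 0 further minute boundaries passed. Total skipped labels = 18 × 0 + 2 × 0 = 0.
Non-drop label index = 776 + 0 = 776; at 30 labels/s that is 00:00:25:26, i.e. DF 00:00:25;26.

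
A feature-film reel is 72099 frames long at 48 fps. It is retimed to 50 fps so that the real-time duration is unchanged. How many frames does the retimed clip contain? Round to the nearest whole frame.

75103 frames

Frames at target rate = 72099 × (50) / (48) = 600825/8 ≈ 75103.125.
Nearest whole frame: 75103.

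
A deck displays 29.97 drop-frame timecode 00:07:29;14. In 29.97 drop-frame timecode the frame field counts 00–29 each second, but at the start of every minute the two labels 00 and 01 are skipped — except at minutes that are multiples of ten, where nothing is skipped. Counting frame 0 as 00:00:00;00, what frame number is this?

13470

Complete 10-minute blocks: 0, each 17982 frames → 0.
Remaining 7 whole minutes in the current block: 1800 + 6 × 1798 = 12588 frames.
Within the current minute: 29 × 30 + 14 − 2 = 882 (labels ;00/;01 skipped at this minute). Total = 0 + 12588 + 882 = 13470.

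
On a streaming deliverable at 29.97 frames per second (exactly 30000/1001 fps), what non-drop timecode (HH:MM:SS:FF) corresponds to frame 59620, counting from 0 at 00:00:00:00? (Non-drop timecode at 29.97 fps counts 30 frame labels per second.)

59620 ÷ 30 = 1987 full seconds, remainder 10 frames.
1987 s = 0 h 33 min 7 s.
Timecode: 00:33:07:10.

00:33:07:10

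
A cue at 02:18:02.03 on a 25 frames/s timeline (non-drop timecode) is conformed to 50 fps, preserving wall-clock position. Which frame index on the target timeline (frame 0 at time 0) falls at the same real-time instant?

frame 414106

Source frame index: (2×3600 + 18×60 + 2) × 25 + 3 = 207053.
Real time: 207053 / (25) = 207053/25 s.
Target frame: (207053/25) × (50) = 414106.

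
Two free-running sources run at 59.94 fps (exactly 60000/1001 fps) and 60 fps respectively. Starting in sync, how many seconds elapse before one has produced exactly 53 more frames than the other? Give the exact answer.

53053/60 seconds

The gap grows by |60 − 60000/1001| = 60/1001 frames per second.
Time for a 53-frame gap: 53 ÷ (60/1001) = 53053/60 s.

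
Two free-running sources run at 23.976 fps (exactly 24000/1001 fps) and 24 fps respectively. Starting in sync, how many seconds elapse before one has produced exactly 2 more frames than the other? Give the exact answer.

1001/12 seconds

The gap grows by |24 − 24000/1001| = 24/1001 frames per second.
Time for a 2-frame gap: 2 ÷ (24/1001) = 1001/12 s.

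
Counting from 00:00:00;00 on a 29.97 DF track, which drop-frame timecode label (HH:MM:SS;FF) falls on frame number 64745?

00:36:00;11

Ten DF minutes hold 17982 frames, so frame 64745 lies in block 3 (frames 53946–71927) with 10799 frames into that block.
The block's first minute is 1800 frames and the rest 1798 each; 10799 frames reaches minute 6, so 3 × 18 + 6 × 2 = 66 labels have been skipped so far.
Adding those back, label number 64745 + 66 = 64811 at 30 labels/s is 2160 s + 11 f = 0 h 36 min 0 s frame 11, i.e. 00:36:00;11.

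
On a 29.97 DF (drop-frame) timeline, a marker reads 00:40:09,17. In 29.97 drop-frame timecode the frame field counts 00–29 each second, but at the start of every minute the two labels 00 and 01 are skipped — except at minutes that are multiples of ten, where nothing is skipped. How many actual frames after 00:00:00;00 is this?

Complete 10-minute blocks: 4, each 17982 frames → 71928.
Remaining 0 whole minutes in the current block: 0 frames.
Within the current minute: 9 × 30 + 17 = 287. Total = 71928 + 0 + 287 = 72215.

72215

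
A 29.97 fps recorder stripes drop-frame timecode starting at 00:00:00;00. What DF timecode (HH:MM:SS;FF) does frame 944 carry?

Ten DF minutes hold 17982 frames, so frame 944 lies in block 0 (frames 0–17981) with 944 frames into that block.
The block's first minute is 1800 frames and the rest 1798 each; 944 frames reaches minute 0, so 0 × 18 + 0 × 2 = 0 labels have been skipped so far.
Adding those back, label number 944 + 0 = 944 at 30 labels/s is 31 s + 14 f = 0 h 0 min 31 s frame 14, i.e. 00:00:31;14.

00:00:31;14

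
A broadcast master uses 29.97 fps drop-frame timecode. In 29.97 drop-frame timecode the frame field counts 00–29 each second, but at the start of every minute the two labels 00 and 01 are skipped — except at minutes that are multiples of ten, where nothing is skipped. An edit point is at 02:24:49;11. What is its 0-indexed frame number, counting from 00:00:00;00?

260421

As if non-drop at 30 labels/s: (2 × 3600 + 24 × 60 + 49) × 30 + 11 = 260681.
Minute boundaries passed: 144; those not divisible by 10: 144 − 14 = 130; dropped labels = 2 × 130 = 260.
Actual frame index = 260681 − 260 = 260421.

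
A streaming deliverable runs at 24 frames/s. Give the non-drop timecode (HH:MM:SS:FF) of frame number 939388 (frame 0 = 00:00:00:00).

939388 ÷ 24 = 39141 full seconds, remainder 4 frames.
39141 s = 10 h 52 min 21 s.
Timecode: 10:52:21:04.

10:52:21:04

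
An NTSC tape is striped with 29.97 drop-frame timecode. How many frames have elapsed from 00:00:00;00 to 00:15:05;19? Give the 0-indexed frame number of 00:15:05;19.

As if non-drop at 30 labels/s: (0 × 3600 + 15 × 60 + 5) × 30 + 19 = 27169.
Minute boundaries passed: 15; those not divisible by 10: 15 − 1 = 14; dropped labels = 2 × 14 = 28.
Actual frame index = 27169 − 28 = 27141.

27141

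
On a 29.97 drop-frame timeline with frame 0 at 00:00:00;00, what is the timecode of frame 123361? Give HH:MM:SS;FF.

Ten DF minutes hold 17982 frames, so frame 123361 lies in block 6 (frames 107892–125873) with 15469 frames into that block.
The block's first minute is 1800 frames and the rest 1798 each; 15469 frames reaches minute 8, so 6 × 18 + 8 × 2 = 124 labels have been skipped so far.
Adding those back, label number 123361 + 124 = 123485 at 30 labels/s is 4116 s + 5 f = 1 h 8 min 36 s frame 5, i.e. 01:08:36;05.

01:08:36;05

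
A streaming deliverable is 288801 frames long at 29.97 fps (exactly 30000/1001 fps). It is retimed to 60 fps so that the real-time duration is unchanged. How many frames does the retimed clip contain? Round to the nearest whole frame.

578180 frames

Frames at target rate = 288801 × (60) / (30000/1001) = 289089801/500 ≈ 578179.602.
Nearest whole frame: 578180.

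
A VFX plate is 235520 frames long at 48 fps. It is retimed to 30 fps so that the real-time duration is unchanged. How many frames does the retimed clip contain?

147200 frames

Target frames = source frames × (target rate / source rate) = 235520 × (30)/(48) = 235520 × 5/8 = 147200.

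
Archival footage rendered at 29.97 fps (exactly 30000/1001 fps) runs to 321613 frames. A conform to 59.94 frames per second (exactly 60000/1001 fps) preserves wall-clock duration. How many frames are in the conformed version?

Frames at target rate = 321613 × (60000/1001) / (30000/1001) = 643226.

643226 frames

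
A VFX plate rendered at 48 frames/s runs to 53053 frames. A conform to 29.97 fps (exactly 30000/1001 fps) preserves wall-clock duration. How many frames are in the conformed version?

Target frames = source frames × (target rate / source rate) = 53053 × (30000/1001)/(48) = 53053 × 625/1001 = 33125.

33125 frames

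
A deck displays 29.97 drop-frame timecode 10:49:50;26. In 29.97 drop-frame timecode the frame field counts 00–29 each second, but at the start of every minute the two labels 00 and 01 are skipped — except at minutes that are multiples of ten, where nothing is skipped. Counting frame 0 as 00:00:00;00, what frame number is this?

1168556

As if non-drop at 30 labels/s: (10 × 3600 + 49 × 60 + 50) × 30 + 26 = 1169726.
Minute boundaries passed: 649; those not divisible by 10: 649 − 64 = 585; dropped labels = 2 × 585 = 1170.
Actual frame index = 1169726 − 1170 = 1168556.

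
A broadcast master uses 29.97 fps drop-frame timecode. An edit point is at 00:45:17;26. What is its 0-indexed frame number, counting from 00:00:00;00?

As if non-drop at 30 labels/s: (0 × 3600 + 45 × 60 + 17) × 30 + 26 = 81536.
Minute boundaries passed: 45; those not divisible by 10: 45 − 4 = 41; dropped labels = 2 × 41 = 82.
Actual frame index = 81536 − 82 = 81454.

81454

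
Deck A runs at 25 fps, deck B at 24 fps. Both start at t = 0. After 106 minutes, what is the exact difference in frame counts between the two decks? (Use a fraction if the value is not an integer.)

106 min = 6360 s.
A emits 25 × 6360 = 159000 frames; B emits 24 × 6360 = 152640.
Difference = 6360 frames; B is behind A.

6360 frames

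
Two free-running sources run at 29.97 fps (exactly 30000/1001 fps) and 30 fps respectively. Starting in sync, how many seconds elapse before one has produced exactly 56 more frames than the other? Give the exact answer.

28028/15 seconds

The gap grows by |30 − 30000/1001| = 30/1001 frames per second.
Time for a 56-frame gap: 56 ÷ (30/1001) = 28028/15 s.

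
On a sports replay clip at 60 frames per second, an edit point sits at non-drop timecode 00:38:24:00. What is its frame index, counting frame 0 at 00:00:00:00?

frame 138240

Total seconds to the label: (0 × 3600 + 38 × 60 + 24) = 2304.
Frame index = 2304 × 60 + 0 = 138240.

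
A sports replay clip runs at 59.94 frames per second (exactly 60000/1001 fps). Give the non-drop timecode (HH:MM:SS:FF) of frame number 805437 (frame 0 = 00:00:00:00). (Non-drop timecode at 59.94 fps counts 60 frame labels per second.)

805437 ÷ 60 = 13423 full seconds, remainder 57 frames.
13423 s = 3 h 43 min 43 s.
Timecode: 03:43:43:57.

03:43:43:57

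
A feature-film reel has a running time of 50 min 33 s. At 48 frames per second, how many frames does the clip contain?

50 min 33 s = 3033 s.
Frames = 3033 × 48 = 145584.

145584 frames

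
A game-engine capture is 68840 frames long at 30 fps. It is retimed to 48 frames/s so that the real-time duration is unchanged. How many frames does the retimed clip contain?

110144 frames

Frames at target rate = 68840 × (48) / (30) = 110144.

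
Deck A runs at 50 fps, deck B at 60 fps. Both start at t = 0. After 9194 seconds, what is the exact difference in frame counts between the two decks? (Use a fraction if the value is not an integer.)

91940 frames

A emits 50 × 9194 = 459700 frames; B emits 60 × 9194 = 551640.
Difference = 91940 frames; B is ahead of A.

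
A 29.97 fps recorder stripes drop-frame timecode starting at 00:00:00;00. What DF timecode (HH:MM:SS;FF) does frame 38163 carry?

00:21:13;11

Ten DF minutes hold 17982 frames, so frame 38163 lies in block 2 (frames 35964–53945) with 2199 frames into that block.
The block's first minute is 1800 frames and the rest 1798 each; 2199 frames reaches minute 1, so 2 × 18 + 1 × 2 = 38 labels have been skipped so far.
Adding those back, label number 38163 + 38 = 38201 at 30 labels/s is 1273 s + 11 f = 0 h 21 min 13 s frame 11, i.e. 00:21:13;11.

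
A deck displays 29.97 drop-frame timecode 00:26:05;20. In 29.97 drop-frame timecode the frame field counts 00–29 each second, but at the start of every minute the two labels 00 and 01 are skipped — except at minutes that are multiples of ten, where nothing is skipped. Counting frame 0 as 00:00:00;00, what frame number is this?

Complete 10-minute blocks: 2, each 17982 frames → 35964.
Remaining 6 whole minutes in the current block: 1800 + 5 × 1798 = 10790 frames.
Within the current minute: 5 × 30 + 20 − 2 = 168 (labels ;00/;01 skipped at this minute). Total = 35964 + 10790 + 168 = 46922.

46922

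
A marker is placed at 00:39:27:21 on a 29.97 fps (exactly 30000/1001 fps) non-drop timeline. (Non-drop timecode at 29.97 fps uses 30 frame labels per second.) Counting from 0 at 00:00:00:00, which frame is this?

Total seconds to the label: (0 × 3600 + 39 × 60 + 27) = 2367.
Frame index = 2367 × 30 + 21 = 71031.

frame 71031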